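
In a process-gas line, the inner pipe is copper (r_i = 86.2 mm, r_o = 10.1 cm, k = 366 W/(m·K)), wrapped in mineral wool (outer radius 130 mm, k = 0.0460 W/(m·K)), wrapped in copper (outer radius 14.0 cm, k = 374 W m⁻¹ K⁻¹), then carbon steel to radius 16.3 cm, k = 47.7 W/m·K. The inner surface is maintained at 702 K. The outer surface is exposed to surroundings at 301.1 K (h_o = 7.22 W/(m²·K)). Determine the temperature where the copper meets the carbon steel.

Treat each layer as a resistance in series:
  R'_copper = ln(0.101/0.0862)/(2πk) = 0.1585/(2π·366) = 6.890×10^-5 m·K/W
  R'_mineral wool = ln(0.130/0.101)/(2πk) = 0.2524/(2π·0.0460) = 0.8733 m·K/W
  R'_copper = ln(0.140/0.130)/(2πk) = 0.07411/(2π·374) = 3.154×10^-5 m·K/W
  R'_carbon steel = ln(0.163/0.140)/(2πk) = 0.1521/(2π·47.7) = 5.075×10^-4 m·K/W
  R'_conv,out = 1/(2πr h) = 1/(2π·0.163·7.22) = 0.1352 m·K/W
ΣR = 6.890×10^-5 + 0.8733 + 3.154×10^-5 + 5.075×10^-4 + 0.1352 = 1.009 m·K/W
Q' = ΔT/ΣR = (702 K − 301.1 K)/1.009 = 397.3 W/m
From the inner boundary to the copper/carbon steel interface, ΣR_partial = 0.8734 m·K/W.
T_interface = T_in − Q'·ΣR_partial = 702 K − (397.3)(0.8734) = 355.0 K

T = 355.0 K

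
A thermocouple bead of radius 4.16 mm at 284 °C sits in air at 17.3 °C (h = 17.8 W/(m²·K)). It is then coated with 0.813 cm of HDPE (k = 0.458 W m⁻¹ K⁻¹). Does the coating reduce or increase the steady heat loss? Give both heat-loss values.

increases: 1.03 → 4.66 W

Critical radius for a sphere: r_cr = 2k/h = 0.0515 m = 5.15 cm.
Outer radius after coating: r₂ = 0.00416 + 0.00813 = 0.01229 m.
Since r₁ < r_cr and r₂ ≤ r_cr, the coating moves toward the maximum at r_cr — heat loss rises.
Bare: R = 1/(4πr₁²h) = 258.3 K/W; Q = 266.7/258.3 = 1.03 W.
Coated: R = R_cond + R_conv = 57.23 K/W; Q = 266.7/57.23 = 4.66 W.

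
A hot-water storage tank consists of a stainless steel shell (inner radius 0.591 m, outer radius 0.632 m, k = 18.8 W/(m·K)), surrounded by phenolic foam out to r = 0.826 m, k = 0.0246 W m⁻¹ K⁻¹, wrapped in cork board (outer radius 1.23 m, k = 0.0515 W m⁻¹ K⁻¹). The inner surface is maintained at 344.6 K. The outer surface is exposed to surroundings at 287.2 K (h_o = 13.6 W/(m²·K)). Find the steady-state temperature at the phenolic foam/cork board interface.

T = 306.7 K

Treat each layer as a resistance in series:
  R_stainless steel = (1/0.591 − 1/0.632)/(4πk) = 0.1098/(4π·18.8) = 4.646×10^-4 K/W
  R_phenolic foam = (1/0.632 − 1/0.826)/(4πk) = 0.3716/(4π·0.0246) = 1.202 K/W
  R_cork board = (1/0.826 − 1/1.23)/(4πk) = 0.3976/(4π·0.0515) = 0.6144 K/W
  R_conv,out = 1/(4πr²h) = 1/(4π·1.23²·13.6) = 0.003868 K/W
ΣR = 4.646×10^-4 + 1.202 + 0.6144 + 0.003868 = 1.821 K/W
Q = ΔT/ΣR = (344.6 K − 287.2 K)/1.821 = 31.52 W
From the inner boundary to the phenolic foam/cork board interface, ΣR_partial = 1.202 K/W.
T_interface = T_in − Q·ΣR_partial = 344.6 K − (31.52)(1.202) = 306.7 K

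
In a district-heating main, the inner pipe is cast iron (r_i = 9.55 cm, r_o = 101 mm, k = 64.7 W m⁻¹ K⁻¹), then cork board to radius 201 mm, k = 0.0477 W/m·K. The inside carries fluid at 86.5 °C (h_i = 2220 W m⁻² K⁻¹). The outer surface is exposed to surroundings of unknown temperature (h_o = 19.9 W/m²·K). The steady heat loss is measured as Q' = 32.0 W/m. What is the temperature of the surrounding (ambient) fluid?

Series resistances:
  R'_conv,in = 1/(2πr h) = 1/(2π·0.0955·2220) = 7.507×10^-4 m·K/W
  R'_cast iron = ln(0.101/0.0955)/(2πk) = 0.05599/(2π·64.7) = 1.377×10^-4 m·K/W
  R'_cork board = ln(0.201/0.101)/(2πk) = 0.6882/(2π·0.0477) = 2.296 m·K/W
  R'_conv,out = 1/(2πr h) = 1/(2π·0.201·19.9) = 0.03979 m·K/W
ΣR = 2.337 m·K/W
ΔT = Q'·ΣR = 32.0 × 2.337 = 74.78 K
Heat flows outward, so T_out = T_in − ΔT = 86.5 − 74.78 = 11.7 °C

T_out = 11.7 °C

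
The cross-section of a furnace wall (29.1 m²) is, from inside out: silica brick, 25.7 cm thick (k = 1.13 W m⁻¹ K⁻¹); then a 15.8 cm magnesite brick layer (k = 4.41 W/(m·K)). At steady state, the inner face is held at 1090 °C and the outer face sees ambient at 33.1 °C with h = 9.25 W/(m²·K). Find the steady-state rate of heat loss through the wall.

Q = 82.8 kW

Series thermal resistances, inner to outer:
  R_silica brick = L/(kA) = 0.257/(1.13·29.1) = 0.007816 K/W
  R_magnesite brick = L/(kA) = 0.158/(4.41·29.1) = 0.001231 K/W
  R_conv,out = 1/(hA) = 1/(9.25·29.1) = 0.003715 K/W
ΣR = 0.007816 + 0.001231 + 0.003715 = 0.01276 K/W
Q = ΔT/ΣR = (1090 °C − 33.1 °C)/0.01276 = 82800 W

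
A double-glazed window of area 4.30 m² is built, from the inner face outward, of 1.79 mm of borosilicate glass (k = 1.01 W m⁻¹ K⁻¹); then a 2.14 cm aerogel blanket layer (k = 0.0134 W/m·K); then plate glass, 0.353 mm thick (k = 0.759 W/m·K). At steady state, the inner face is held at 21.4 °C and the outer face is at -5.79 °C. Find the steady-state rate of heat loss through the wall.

Q = 73.1 W

Resistance network (inner→outer):
  R_borosilicate glass = L/(kA) = 0.00179/(1.01·4.30) = 4.122×10^-4 K/W
  R_aerogel blanket = L/(kA) = 0.0214/(0.0134·4.30) = 0.3714 K/W
  R_plate glass = L/(kA) = 3.53×10^-4/(0.759·4.30) = 1.082×10^-4 K/W
ΣR = 4.122×10^-4 + 0.3714 + 1.082×10^-4 = 0.3719 K/W
Q = ΔT/ΣR = (21.4 °C − -5.79 °C)/0.3719 = 73.1 W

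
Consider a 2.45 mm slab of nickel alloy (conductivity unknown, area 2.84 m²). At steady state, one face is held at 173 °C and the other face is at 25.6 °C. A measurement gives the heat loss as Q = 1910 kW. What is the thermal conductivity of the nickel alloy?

ΣR = ΔT/Q = |173 − 25.6|/1.91×10^6 = 7.717×10^-5 K/W
L/(kA) = 7.717×10^-5 ⇒ k = 0.00245/(7.717×10^-5·2.84) = 11.2 W/m·K

k = 11.2 W/m·K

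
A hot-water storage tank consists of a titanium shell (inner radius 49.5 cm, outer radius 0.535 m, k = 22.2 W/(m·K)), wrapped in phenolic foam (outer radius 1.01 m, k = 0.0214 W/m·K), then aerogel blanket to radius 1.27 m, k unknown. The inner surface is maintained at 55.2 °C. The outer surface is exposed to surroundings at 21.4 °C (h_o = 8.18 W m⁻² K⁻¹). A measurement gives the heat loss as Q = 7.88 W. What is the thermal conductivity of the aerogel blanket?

ΣR = ΔT/Q = |55.2 − 21.4|/7.88 = 4.289 K/W
Known resistances:
  R_titanium = (1/0.495 − 1/0.535)/(4πk) = 0.1510/(4π·22.2) = 5.414×10^-4 K/W
  R_phenolic foam = (1/0.535 − 1/1.01)/(4πk) = 0.8791/(4π·0.0214) = 3.269 K/W
  R_conv,out = 1/(4πr²h) = 1/(4π·1.27²·8.18) = 0.006032 K/W
R_aerogel blanket = ΣR − ΣR_known = 4.289 − 3.276 = 1.013 K/W
(1/r₁−1/r₂)/(4πk) = 1.013 ⇒ k = 0.2027/(4π·1.013) = 0.0159 W/m·K

k = 0.0159 W/m·K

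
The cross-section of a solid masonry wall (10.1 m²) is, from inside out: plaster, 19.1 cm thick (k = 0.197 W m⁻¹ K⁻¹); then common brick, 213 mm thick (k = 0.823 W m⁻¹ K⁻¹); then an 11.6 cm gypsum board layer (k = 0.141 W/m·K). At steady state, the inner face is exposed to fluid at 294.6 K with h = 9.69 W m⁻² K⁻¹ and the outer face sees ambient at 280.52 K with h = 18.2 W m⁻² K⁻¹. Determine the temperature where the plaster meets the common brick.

T = 287.8 K

Series thermal resistances, inner to outer:
  R_conv,in = 1/(hA) = 1/(9.69·10.1) = 0.01022 K/W
  R_plaster = L/(kA) = 0.191/(0.197·10.1) = 0.09599 K/W
  R_common brick = L/(kA) = 0.213/(0.823·10.1) = 0.02562 K/W
  R_gypsum board = L/(kA) = 0.116/(0.141·10.1) = 0.08145 K/W
  R_conv,out = 1/(hA) = 1/(18.2·10.1) = 0.005440 K/W
ΣR = 0.01022 + 0.09599 + 0.02562 + 0.08145 + 0.005440 = 0.2187 K/W
Q = ΔT/ΣR = (294.6 K − 280.52 K)/0.2187 = 64.38 W
From the inner boundary to the plaster/common brick interface, ΣR_partial = 0.1062 K/W.
T_interface = T_in − Q·ΣR_partial = 294.6 K − (64.38)(0.1062) = 287.8 K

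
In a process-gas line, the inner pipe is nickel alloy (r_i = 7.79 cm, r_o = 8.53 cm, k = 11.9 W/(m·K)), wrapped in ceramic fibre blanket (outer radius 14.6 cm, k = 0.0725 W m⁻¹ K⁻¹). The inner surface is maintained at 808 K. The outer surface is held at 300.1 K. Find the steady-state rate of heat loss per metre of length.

Q' = 430 W/m

Resistance network (inner→outer):
  R'_nickel alloy = ln(0.0853/0.0779)/(2πk) = 0.09075/(2π·11.9) = 0.001214 m·K/W
  R'_ceramic fibre blanket = ln(0.146/0.0853)/(2πk) = 0.5374/(2π·0.0725) = 1.180 m·K/W
ΣR = 0.001214 + 1.180 = 1.181 m·K/W
Q' = ΔT/ΣR = (808 K − 300.1 K)/1.181 = 430 W/m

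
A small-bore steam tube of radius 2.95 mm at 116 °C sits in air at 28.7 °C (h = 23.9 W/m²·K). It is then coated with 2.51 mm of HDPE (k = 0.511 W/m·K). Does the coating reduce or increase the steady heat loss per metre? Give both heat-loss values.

increases: 38.7 → 61.9 W/m

Critical radius for a cylinder: r_cr = k/h = 0.0214 m = 2.14 cm.
Outer radius after coating: r₂ = 0.00295 + 0.00251 = 0.00546 m.
Since r₁ < r_cr and r₂ ≤ r_cr, the coating moves toward the maximum at r_cr — heat loss rises.
Bare: R = 1/(2πr₁h) = 2.257 m·K/W; Q = 87.3/2.257 = 38.7 W/m.
Coated: R = R_cond + R_conv = 1.411 m·K/W; Q = 87.3/1.411 = 61.9 W/m.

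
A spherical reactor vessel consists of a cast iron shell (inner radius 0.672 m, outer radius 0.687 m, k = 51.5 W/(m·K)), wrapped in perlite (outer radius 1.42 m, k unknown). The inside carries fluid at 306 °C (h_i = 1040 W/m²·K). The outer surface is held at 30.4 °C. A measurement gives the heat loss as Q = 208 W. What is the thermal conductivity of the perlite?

k = 0.0451 W/m·K

ΣR = ΔT/Q = |306 − 30.4|/208 = 1.325 K/W
Known resistances:
  R_conv,in = 1/(4πr²h) = 1/(4π·0.672²·1040) = 1.694×10^-4 K/W
  R_cast iron = (1/0.672 − 1/0.687)/(4πk) = 0.03249/(4π·51.5) = 5.021×10^-5 K/W
R_perlite = ΣR − ΣR_known = 1.325 − 2.196×10^-4 = 1.325 K/W
(1/r₁−1/r₂)/(4πk) = 1.325 ⇒ k = 0.7514/(4π·1.325) = 0.0451 W/m·K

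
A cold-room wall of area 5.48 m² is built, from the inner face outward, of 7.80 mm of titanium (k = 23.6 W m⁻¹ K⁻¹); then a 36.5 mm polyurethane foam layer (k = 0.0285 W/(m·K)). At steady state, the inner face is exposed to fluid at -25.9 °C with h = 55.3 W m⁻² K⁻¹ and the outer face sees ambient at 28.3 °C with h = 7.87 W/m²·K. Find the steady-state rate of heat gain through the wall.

Treat each layer as a resistance in series:
  R_conv,in = 1/(hA) = 1/(55.3·5.48) = 0.003300 K/W
  R_titanium = L/(kA) = 0.00780/(23.6·5.48) = 6.031×10^-5 K/W
  R_polyurethane foam = L/(kA) = 0.0365/(0.0285·5.48) = 0.2337 K/W
  R_conv,out = 1/(hA) = 1/(7.87·5.48) = 0.02319 K/W
ΣR = 0.003300 + 6.031×10^-5 + 0.2337 + 0.02319 = 0.2603 K/W
Q = ΔT/ΣR = (-25.9 °C − 28.3 °C)/0.2603 = -208 W
(Negative Q ⇒ heat flows inward; heat gain = 208 W.)

Q = 208 W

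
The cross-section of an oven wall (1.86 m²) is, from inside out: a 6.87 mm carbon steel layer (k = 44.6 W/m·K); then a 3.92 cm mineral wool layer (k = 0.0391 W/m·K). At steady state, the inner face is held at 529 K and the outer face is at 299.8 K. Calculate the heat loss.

Resistance network (inner→outer):
  R_carbon steel = L/(kA) = 0.00687/(44.6·1.86) = 8.281×10^-5 K/W
  R_mineral wool = L/(kA) = 0.0392/(0.0391·1.86) = 0.5390 K/W
ΣR = 8.281×10^-5 + 0.5390 = 0.5391 K/W
Q = ΔT/ΣR = (529 K − 299.8 K)/0.5391 = 425 W

Q = 425 W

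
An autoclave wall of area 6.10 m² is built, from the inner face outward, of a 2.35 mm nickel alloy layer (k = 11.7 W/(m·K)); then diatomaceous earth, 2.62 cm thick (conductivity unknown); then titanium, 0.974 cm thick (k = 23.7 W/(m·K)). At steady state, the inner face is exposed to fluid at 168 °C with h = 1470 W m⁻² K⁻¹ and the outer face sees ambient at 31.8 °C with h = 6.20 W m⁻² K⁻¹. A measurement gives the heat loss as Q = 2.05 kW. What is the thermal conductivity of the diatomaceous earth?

k = 0.108 W/m·K

ΣR = ΔT/Q = |168 − 31.8|/2050 = 0.06644 K/W
Known resistances:
  R_conv,in = 1/(hA) = 1/(1470·6.10) = 1.115×10^-4 K/W
  R_nickel alloy = L/(kA) = 0.00235/(11.7·6.10) = 3.293×10^-5 K/W
  R_titanium = L/(kA) = 0.00974/(23.7·6.10) = 6.737×10^-5 K/W
  R_conv,out = 1/(hA) = 1/(6.20·6.10) = 0.02644 K/W
R_diatomaceous earth = ΣR − ΣR_known = 0.06644 − 0.02665 = 0.03979 K/W
L/(kA) = 0.03979 ⇒ k = 0.0262/(0.03979·6.10) = 0.108 W/m·K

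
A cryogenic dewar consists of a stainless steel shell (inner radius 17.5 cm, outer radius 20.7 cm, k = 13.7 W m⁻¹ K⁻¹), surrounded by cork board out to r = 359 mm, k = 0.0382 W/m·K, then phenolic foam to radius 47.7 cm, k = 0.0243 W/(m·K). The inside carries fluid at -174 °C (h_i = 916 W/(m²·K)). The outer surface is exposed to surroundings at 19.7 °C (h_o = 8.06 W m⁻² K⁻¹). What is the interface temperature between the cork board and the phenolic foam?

Series thermal resistances, inner to outer:
  R_conv,in = 1/(4πr²h) = 1/(4π·0.175²·916) = 0.002837 K/W
  R_stainless steel = (1/0.175 − 1/0.207)/(4πk) = 0.8834/(4π·13.7) = 0.005131 K/W
  R_cork board = (1/0.207 − 1/0.359)/(4πk) = 2.045/(4π·0.0382) = 4.261 K/W
  R_phenolic foam = (1/0.359 − 1/0.477)/(4πk) = 0.6891/(4π·0.0243) = 2.257 K/W
  R_conv,out = 1/(4πr²h) = 1/(4π·0.477²·8.06) = 0.04339 K/W
ΣR = 0.002837 + 0.005131 + 4.261 + 2.257 + 0.04339 = 6.569 K/W
Q = ΔT/ΣR = (-174 °C − 19.7 °C)/6.569 = -29.49 W
From the inner boundary to the cork board/phenolic foam interface, ΣR_partial = 4.269 K/W.
T_interface = T_in − Q·ΣR_partial = -174 °C − (-29.49)(4.269) = -48.1 °C

T = -48.1 °C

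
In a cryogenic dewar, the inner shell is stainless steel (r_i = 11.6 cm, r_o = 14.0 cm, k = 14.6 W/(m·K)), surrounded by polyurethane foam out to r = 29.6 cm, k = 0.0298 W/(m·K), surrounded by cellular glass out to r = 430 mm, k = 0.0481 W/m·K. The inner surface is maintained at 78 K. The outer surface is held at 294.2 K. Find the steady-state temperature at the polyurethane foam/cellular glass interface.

Series thermal resistances, inner to outer:
  R_stainless steel = (1/0.116 − 1/0.140)/(4πk) = 1.478/(4π·14.6) = 0.008055 K/W
  R_polyurethane foam = (1/0.140 − 1/0.296)/(4πk) = 3.764/(4π·0.0298) = 10.05 K/W
  R_cellular glass = (1/0.296 − 1/0.430)/(4πk) = 1.053/(4π·0.0481) = 1.742 K/W
ΣR = 0.008055 + 10.05 + 1.742 = 11.80 K/W
Q = ΔT/ΣR = (78 K − 294.2 K)/11.80 = -18.32 W
From the inner boundary to the polyurethane foam/cellular glass interface, ΣR_partial = 10.06 K/W.
T_interface = T_in − Q·ΣR_partial = 78 K − (-18.32)(10.06) = 262.3 K

T = 262.3 K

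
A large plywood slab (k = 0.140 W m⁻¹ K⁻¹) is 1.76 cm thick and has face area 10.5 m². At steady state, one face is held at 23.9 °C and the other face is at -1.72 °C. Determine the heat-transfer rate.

Q = 2140 W

Q = kA·ΔT/L = 0.140 × 10.5 × |23.9 °C − -1.72 °C| / 0.0176 = 2140 W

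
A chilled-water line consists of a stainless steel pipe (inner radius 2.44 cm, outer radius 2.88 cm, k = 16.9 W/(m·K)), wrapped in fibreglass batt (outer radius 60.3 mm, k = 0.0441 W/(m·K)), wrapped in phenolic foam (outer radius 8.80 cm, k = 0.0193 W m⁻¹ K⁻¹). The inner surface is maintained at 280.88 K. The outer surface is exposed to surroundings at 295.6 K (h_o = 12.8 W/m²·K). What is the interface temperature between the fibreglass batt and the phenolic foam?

T = 287.5 K

Treat each layer as a resistance in series:
  R'_stainless steel = ln(0.0288/0.0244)/(2πk) = 0.1658/(2π·16.9) = 0.001561 m·K/W
  R'_fibreglass batt = ln(0.0603/0.0288)/(2πk) = 0.7390/(2π·0.0441) = 2.667 m·K/W
  R'_phenolic foam = ln(0.0880/0.0603)/(2πk) = 0.3780/(2π·0.0193) = 3.117 m·K/W
  R'_conv,out = 1/(2πr h) = 1/(2π·0.0880·12.8) = 0.1413 m·K/W
ΣR = 0.001561 + 2.667 + 3.117 + 0.1413 = 5.927 m·K/W
Q' = ΔT/ΣR = (280.88 K − 295.6 K)/5.927 = -2.484 W/m
From the inner boundary to the fibreglass batt/phenolic foam interface, ΣR_partial = 2.669 m·K/W.
T_interface = T_in − Q'·ΣR_partial = 280.88 K − (-2.484)(2.669) = 287.5 K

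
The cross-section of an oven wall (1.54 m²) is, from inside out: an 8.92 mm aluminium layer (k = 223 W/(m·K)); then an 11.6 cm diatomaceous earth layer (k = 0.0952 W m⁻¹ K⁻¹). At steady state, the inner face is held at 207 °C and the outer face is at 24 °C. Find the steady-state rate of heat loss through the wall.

Series thermal resistances, inner to outer:
  R_aluminium = L/(kA) = 0.00892/(223·1.54) = 2.597×10^-5 K/W
  R_diatomaceous earth = L/(kA) = 0.116/(0.0952·1.54) = 0.7912 K/W
ΣR = 2.597×10^-5 + 0.7912 = 0.7912 K/W
Q = ΔT/ΣR = (207 °C − 24 °C)/0.7912 = 231 W

Q = 231 W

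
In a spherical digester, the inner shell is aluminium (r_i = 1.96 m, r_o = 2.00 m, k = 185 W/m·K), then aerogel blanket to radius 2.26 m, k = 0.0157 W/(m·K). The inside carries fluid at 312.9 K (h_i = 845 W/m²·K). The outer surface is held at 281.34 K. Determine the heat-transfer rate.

Q = 108 W

Series thermal resistances, inner to outer:
  R_conv,in = 1/(4πr²h) = 1/(4π·1.96²·845) = 2.451×10^-5 K/W
  R_aluminium = (1/1.96 − 1/2.00)/(4πk) = 0.01020/(4π·185) = 4.389×10^-6 K/W
  R_aerogel blanket = (1/2.00 − 1/2.26)/(4πk) = 0.05752/(4π·0.0157) = 0.2916 K/W
ΣR = 2.451×10^-5 + 4.389×10^-6 + 0.2916 = 0.2916 K/W
Q = ΔT/ΣR = (312.9 K − 281.34 K)/0.2916 = 108 W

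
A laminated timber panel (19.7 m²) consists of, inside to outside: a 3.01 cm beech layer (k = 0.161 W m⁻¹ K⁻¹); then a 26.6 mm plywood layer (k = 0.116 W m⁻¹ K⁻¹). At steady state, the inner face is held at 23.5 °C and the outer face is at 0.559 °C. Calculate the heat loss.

Q = 1090 W

Series thermal resistances, inner to outer:
  R_beech = L/(kA) = 0.0301/(0.161·19.7) = 0.009490 K/W
  R_plywood = L/(kA) = 0.0266/(0.116·19.7) = 0.01164 K/W
ΣR = 0.009490 + 0.01164 = 0.02113 K/W
Q = ΔT/ΣR = (23.5 °C − 0.559 °C)/0.02113 = 1090 W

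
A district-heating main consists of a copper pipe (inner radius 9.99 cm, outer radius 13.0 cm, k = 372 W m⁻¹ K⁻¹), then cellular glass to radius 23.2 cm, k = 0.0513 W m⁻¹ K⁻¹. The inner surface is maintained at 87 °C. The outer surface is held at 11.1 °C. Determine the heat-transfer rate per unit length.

Resistance network (inner→outer):
  R'_copper = ln(0.130/0.0999)/(2πk) = 0.2634/(2π·372) = 1.127×10^-4 m·K/W
  R'_cellular glass = ln(0.232/0.130)/(2πk) = 0.5792/(2π·0.0513) = 1.797 m·K/W
ΣR = 1.127×10^-4 + 1.797 = 1.797 m·K/W
Q' = ΔT/ΣR = (87 °C − 11.1 °C)/1.797 = 42.2 W/m

Q' = 42.2 W/m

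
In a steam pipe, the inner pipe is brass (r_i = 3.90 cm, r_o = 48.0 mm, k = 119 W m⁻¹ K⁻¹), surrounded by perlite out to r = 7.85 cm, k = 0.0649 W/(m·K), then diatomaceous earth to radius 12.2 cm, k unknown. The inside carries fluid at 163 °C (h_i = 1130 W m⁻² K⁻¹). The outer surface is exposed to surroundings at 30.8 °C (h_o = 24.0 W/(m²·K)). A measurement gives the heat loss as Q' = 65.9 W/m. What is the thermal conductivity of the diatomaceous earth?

ΣR = ΔT/Q' = |163 − 30.8|/65.9 = 2.006 m·K/W
Known resistances:
  R'_conv,in = 1/(2πr h) = 1/(2π·0.0390·1130) = 0.003611 m·K/W
  R'_brass = ln(0.0480/0.0390)/(2πk) = 0.2076/(2π·119) = 2.777×10^-4 m·K/W
  R'_perlite = ln(0.0785/0.0480)/(2πk) = 0.4919/(2π·0.0649) = 1.206 m·K/W
  R'_conv,out = 1/(2πr h) = 1/(2π·0.122·24.0) = 0.05436 m·K/W
R_diatomaceous earth = ΣR − ΣR_known = 2.006 − 1.264 = 0.7420 m·K/W
ln(r₂/r₁)/(2πk) = 0.7420 ⇒ k = 0.4409/(2π·0.7420) = 0.0946 W/m·K

k = 0.0946 W/m·K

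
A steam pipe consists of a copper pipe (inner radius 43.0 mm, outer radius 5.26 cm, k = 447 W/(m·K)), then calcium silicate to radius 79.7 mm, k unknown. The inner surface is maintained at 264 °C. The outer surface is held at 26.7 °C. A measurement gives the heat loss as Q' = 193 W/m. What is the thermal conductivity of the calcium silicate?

k = 0.0538 W/m·K

ΣR = ΔT/Q' = |264 − 26.7|/193 = 1.230 m·K/W
Known resistances:
  R'_copper = ln(0.0526/0.0430)/(2πk) = 0.2015/(2π·447) = 7.175×10^-5 m·K/W
R_calcium silicate = ΣR − ΣR_known = 1.230 − 7.175×10^-5 = 1.230 m·K/W
ln(r₂/r₁)/(2πk) = 1.230 ⇒ k = 0.4156/(2π·1.230) = 0.0538 W/m·K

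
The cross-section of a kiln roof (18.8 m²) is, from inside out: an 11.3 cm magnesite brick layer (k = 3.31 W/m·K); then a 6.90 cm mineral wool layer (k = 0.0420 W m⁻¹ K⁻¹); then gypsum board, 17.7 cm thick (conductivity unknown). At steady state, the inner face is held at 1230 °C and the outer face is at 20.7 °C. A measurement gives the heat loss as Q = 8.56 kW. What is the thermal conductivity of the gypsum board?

k = 0.181 W/m·K

ΣR = ΔT/Q = |1230 − 20.7|/8560 = 0.1413 K/W
Known resistances:
  R_magnesite brick = L/(kA) = 0.113/(3.31·18.8) = 0.001816 K/W
  R_mineral wool = L/(kA) = 0.0690/(0.0420·18.8) = 0.08739 K/W
R_gypsum board = ΣR − ΣR_known = 0.1413 − 0.08921 = 0.05209 K/W
L/(kA) = 0.05209 ⇒ k = 0.177/(0.05209·18.8) = 0.181 W/m·K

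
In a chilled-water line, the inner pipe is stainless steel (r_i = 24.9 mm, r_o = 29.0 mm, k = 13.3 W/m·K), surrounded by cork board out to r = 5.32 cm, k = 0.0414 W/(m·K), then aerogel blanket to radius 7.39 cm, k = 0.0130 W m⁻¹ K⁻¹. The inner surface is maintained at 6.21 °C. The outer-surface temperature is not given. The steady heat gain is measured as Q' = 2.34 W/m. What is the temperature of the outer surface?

T_out = 21.1 °C

Series resistances:
  R'_stainless steel = ln(0.0290/0.0249)/(2πk) = 0.1524/(2π·13.3) = 0.001824 m·K/W
  R'_cork board = ln(0.0532/0.0290)/(2πk) = 0.6068/(2π·0.0414) = 2.333 m·K/W
  R'_aerogel blanket = ln(0.0739/0.0532)/(2πk) = 0.3287/(2π·0.0130) = 4.024 m·K/W
ΣR = 6.358 m·K/W
ΔT = Q'·ΣR = 2.34 × 6.358 = 14.88 K
Heat flows inward, so T_out = T_in + ΔT = 6.21 + 14.88 = 21.1 °C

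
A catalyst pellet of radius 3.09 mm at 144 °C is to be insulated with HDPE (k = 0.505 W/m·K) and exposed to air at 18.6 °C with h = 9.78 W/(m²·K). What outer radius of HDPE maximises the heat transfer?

r_cr = 10.3 cm

For a sphere, r_cr = 2k_ins/h = 2·0.505/9.78 = 0.103 m = 10.3 cm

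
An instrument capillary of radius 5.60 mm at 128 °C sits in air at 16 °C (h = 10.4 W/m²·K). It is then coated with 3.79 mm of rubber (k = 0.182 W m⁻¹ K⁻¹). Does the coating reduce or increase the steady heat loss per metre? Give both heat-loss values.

Critical radius for a cylinder: r_cr = k/h = 0.0175 m = 1.75 cm.
Outer radius after coating: r₂ = 0.00560 + 0.00379 = 0.00939 m.
Since r₁ < r_cr and r₂ ≤ r_cr, the coating moves toward the maximum at r_cr — heat loss rises.
Bare: R = 1/(2πr₁h) = 2.733 m·K/W; Q = 112/2.733 = 41.0 W/m.
Coated: R = R_cond + R_conv = 2.082 m·K/W; Q = 112/2.082 = 53.8 W/m.

increases: 41.0 → 53.8 W/m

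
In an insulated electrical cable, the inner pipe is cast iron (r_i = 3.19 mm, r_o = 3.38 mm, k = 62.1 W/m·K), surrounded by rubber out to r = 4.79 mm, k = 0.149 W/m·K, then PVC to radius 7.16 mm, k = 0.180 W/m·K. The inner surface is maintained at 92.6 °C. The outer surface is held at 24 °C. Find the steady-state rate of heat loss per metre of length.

Treat each layer as a resistance in series:
  R'_cast iron = ln(0.00338/0.00319)/(2πk) = 0.05785/(2π·62.1) = 1.483×10^-4 m·K/W
  R'_rubber = ln(0.00479/0.00338)/(2πk) = 0.3487/(2π·0.149) = 0.3724 m·K/W
  R'_PVC = ln(0.00716/0.00479)/(2πk) = 0.4020/(2π·0.180) = 0.3554 m·K/W
ΣR = 1.483×10^-4 + 0.3724 + 0.3554 = 0.7279 m·K/W
Q' = ΔT/ΣR = (92.6 °C − 24 °C)/0.7279 = 94.2 W/m

Q' = 94.2 W/m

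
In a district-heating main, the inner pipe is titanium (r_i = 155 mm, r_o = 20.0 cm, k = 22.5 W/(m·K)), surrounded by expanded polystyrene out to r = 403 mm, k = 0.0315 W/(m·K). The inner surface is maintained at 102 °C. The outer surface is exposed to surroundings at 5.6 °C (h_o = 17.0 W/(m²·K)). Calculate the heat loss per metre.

Q' = 27.0 W/m

Series thermal resistances, inner to outer:
  R'_titanium = ln(0.200/0.155)/(2πk) = 0.2549/(2π·22.5) = 0.001803 m·K/W
  R'_expanded polystyrene = ln(0.403/0.200)/(2πk) = 0.7006/(2π·0.0315) = 3.540 m·K/W
  R'_conv,out = 1/(2πr h) = 1/(2π·0.403·17.0) = 0.02323 m·K/W
ΣR = 0.001803 + 3.540 + 0.02323 = 3.565 m·K/W
Q' = ΔT/ΣR = (102 °C − 5.6 °C)/3.565 = 27.0 W/m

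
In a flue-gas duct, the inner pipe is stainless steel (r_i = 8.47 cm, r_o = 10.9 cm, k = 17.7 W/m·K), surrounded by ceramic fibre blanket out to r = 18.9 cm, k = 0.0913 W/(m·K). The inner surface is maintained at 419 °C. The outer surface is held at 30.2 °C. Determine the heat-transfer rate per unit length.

Series thermal resistances, inner to outer:
  R'_stainless steel = ln(0.109/0.0847)/(2πk) = 0.2522/(2π·17.7) = 0.002268 m·K/W
  R'_ceramic fibre blanket = ln(0.189/0.109)/(2πk) = 0.5504/(2π·0.0913) = 0.9595 m·K/W
ΣR = 0.002268 + 0.9595 = 0.9618 m·K/W
Q' = ΔT/ΣR = (419 °C − 30.2 °C)/0.9618 = 404 W/m

Q' = 404 W/m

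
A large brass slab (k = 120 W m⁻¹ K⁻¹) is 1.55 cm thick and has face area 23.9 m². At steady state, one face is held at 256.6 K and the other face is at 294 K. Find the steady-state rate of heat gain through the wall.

Q = 6920 kW

Q = kA·ΔT/L = 120 × 23.9 × |256.6 K − 294 K| / 0.0155 = 6.92×10^6 W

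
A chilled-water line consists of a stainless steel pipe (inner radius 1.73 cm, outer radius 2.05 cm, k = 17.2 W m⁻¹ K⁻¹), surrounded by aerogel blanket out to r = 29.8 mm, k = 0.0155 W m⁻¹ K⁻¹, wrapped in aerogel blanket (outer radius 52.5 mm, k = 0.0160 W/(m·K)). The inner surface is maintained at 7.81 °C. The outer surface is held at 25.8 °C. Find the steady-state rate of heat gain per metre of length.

Treat each layer as a resistance in series:
  R'_stainless steel = ln(0.0205/0.0173)/(2πk) = 0.1697/(2π·17.2) = 0.001570 m·K/W
  R'_aerogel blanket = ln(0.0298/0.0205)/(2πk) = 0.3741/(2π·0.0155) = 3.841 m·K/W
  R'_aerogel blanket = ln(0.0525/0.0298)/(2πk) = 0.5663/(2π·0.0160) = 5.633 m·K/W
ΣR = 0.001570 + 3.841 + 5.633 = 9.476 m·K/W
Q' = ΔT/ΣR = (7.81 °C − 25.8 °C)/9.476 = -1.90 W/m
(Negative Q' ⇒ heat flows inward; heat gain = 1.90 W/m.)

Q' = 1.90 W/m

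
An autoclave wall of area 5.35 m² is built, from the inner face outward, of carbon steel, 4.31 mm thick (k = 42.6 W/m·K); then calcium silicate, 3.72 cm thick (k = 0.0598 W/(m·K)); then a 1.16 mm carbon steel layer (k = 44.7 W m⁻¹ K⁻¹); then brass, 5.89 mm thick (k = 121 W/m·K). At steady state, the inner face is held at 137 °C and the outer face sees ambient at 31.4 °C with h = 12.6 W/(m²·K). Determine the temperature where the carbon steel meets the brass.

T = 43.4 °C

Treat each layer as a resistance in series:
  R_carbon steel = L/(kA) = 0.00431/(42.6·5.35) = 1.891×10^-5 K/W
  R_calcium silicate = L/(kA) = 0.0372/(0.0598·5.35) = 0.1163 K/W
  R_carbon steel = L/(kA) = 0.00116/(44.7·5.35) = 4.851×10^-6 K/W
  R_brass = L/(kA) = 0.00589/(121·5.35) = 9.099×10^-6 K/W
  R_conv,out = 1/(hA) = 1/(12.6·5.35) = 0.01483 K/W
ΣR = 1.891×10^-5 + 0.1163 + 4.851×10^-6 + 9.099×10^-6 + 0.01483 = 0.1312 K/W
Q = ΔT/ΣR = (137 °C − 31.4 °C)/0.1312 = 804.9 W
From the inner boundary to the carbon steel/brass interface, ΣR_partial = 0.1163 K/W.
T_interface = T_in − Q·ΣR_partial = 137 °C − (804.9)(0.1163) = 43.4 °C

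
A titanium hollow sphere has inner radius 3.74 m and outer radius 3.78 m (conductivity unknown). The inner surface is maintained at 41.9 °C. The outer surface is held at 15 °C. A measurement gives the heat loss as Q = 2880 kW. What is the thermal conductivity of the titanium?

k = 24.1 W/m·K

ΣR = ΔT/Q = |41.9 − 15|/2.88×10^6 = 9.340×10^-6 K/W
(1/r₁−1/r₂)/(4πk) = 9.340×10^-6 ⇒ k = 0.002829/(4π·9.340×10^-6) = 24.1 W/m·K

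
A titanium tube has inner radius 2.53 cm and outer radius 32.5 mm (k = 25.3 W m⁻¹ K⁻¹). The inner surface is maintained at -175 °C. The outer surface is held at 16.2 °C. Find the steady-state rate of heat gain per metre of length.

Q' = 1.21×10^5 W/m

Q' = 2πk·ΔT/ln(r₂/r₁) = 2π × 25.3 × 191.2 / ln(0.0325/0.0253) = 1.21×10^5 W/m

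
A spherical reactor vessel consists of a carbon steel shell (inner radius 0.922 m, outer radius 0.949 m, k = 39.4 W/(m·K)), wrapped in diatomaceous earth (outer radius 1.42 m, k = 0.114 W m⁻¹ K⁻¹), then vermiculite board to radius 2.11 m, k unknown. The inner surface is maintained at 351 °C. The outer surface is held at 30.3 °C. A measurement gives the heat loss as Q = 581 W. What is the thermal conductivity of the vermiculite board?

ΣR = ΔT/Q = |351 − 30.3|/581 = 0.5520 K/W
Known resistances:
  R_carbon steel = (1/0.922 − 1/0.949)/(4πk) = 0.03086/(4π·39.4) = 6.232×10^-5 K/W
  R_diatomaceous earth = (1/0.949 − 1/1.42)/(4πk) = 0.3495/(4π·0.114) = 0.2440 K/W
R_vermiculite board = ΣR − ΣR_known = 0.5520 − 0.2441 = 0.3079 K/W
(1/r₁−1/r₂)/(4πk) = 0.3079 ⇒ k = 0.2303/(4π·0.3079) = 0.0595 W/m·K

k = 0.0595 W/m·K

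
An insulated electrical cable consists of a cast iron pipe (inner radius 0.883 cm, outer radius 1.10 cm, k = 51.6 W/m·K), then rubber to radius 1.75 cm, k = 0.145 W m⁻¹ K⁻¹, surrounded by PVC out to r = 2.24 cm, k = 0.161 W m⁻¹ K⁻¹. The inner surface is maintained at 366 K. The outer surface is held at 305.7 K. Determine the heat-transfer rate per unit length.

Q' = 79.9 W/m

Series thermal resistances, inner to outer:
  R'_cast iron = ln(0.0110/0.00883)/(2πk) = 0.2197/(2π·51.6) = 6.778×10^-4 m·K/W
  R'_rubber = ln(0.0175/0.0110)/(2πk) = 0.4643/(2π·0.145) = 0.5096 m·K/W
  R'_PVC = ln(0.0224/0.0175)/(2πk) = 0.2469/(2π·0.161) = 0.2440 m·K/W
ΣR = 6.778×10^-4 + 0.5096 + 0.2440 = 0.7543 m·K/W
Q' = ΔT/ΣR = (366 K − 305.7 K)/0.7543 = 79.9 W/m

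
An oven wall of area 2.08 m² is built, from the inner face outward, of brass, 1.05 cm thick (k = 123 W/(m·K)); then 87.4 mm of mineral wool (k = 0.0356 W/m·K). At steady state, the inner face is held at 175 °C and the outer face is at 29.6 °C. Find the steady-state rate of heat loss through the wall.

Treat each layer as a resistance in series:
  R_brass = L/(kA) = 0.0105/(123·2.08) = 4.104×10^-5 K/W
  R_mineral wool = L/(kA) = 0.0874/(0.0356·2.08) = 1.180 K/W
ΣR = 4.104×10^-5 + 1.180 = 1.180 K/W
Q = ΔT/ΣR = (175 °C − 29.6 °C)/1.180 = 123 W

Q = 123 W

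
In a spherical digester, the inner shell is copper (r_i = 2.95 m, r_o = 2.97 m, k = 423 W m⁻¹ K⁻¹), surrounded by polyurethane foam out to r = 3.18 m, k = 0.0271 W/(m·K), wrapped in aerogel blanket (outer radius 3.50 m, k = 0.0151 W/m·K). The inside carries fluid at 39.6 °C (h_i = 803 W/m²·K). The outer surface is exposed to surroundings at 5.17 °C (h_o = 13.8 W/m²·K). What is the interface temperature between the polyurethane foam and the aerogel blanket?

T = 29.3 °C

Series thermal resistances, inner to outer:
  R_conv,in = 1/(4πr²h) = 1/(4π·2.95²·803) = 1.139×10^-5 K/W
  R_copper = (1/2.95 − 1/2.97)/(4πk) = 0.002283/(4π·423) = 4.294×10^-7 K/W
  R_polyurethane foam = (1/2.97 − 1/3.18)/(4πk) = 0.02223/(4π·0.0271) = 0.06529 K/W
  R_aerogel blanket = (1/3.18 − 1/3.50)/(4πk) = 0.02875/(4π·0.0151) = 0.1515 K/W
  R_conv,out = 1/(4πr²h) = 1/(4π·3.50²·13.8) = 4.707×10^-4 K/W
ΣR = 1.139×10^-5 + 4.294×10^-7 + 0.06529 + 0.1515 + 4.707×10^-4 = 0.2173 K/W
Q = ΔT/ΣR = (39.6 °C − 5.17 °C)/0.2173 = 158.4 W
From the inner boundary to the polyurethane foam/aerogel blanket interface, ΣR_partial = 0.06530 K/W.
T_interface = T_in − Q·ΣR_partial = 39.6 °C − (158.4)(0.06530) = 29.3 °C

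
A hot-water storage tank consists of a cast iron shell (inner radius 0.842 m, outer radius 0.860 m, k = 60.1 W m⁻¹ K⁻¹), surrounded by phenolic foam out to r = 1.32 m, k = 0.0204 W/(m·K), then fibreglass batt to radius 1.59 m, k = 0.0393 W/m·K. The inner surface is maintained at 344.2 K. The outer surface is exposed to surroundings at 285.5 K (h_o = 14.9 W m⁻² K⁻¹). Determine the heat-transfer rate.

Series thermal resistances, inner to outer:
  R_cast iron = (1/0.842 − 1/0.860)/(4πk) = 0.02486/(4π·60.1) = 3.291×10^-5 K/W
  R_phenolic foam = (1/0.860 − 1/1.32)/(4πk) = 0.4052/(4π·0.0204) = 1.581 K/W
  R_fibreglass batt = (1/1.32 − 1/1.59)/(4πk) = 0.1286/(4π·0.0393) = 0.2605 K/W
  R_conv,out = 1/(4πr²h) = 1/(4π·1.59²·14.9) = 0.002113 K/W
ΣR = 3.291×10^-5 + 1.581 + 0.2605 + 0.002113 = 1.844 K/W
Q = ΔT/ΣR = (344.2 K − 285.5 K)/1.844 = 31.8 W

Q = 31.8 W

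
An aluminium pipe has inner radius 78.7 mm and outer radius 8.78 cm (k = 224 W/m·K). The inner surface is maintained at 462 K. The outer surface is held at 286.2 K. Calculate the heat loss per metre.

Q' = 2260 kW/m

Q' = 2πk·ΔT/ln(r₂/r₁) = 2π × 224 × 175.8 / ln(0.0878/0.0787) = 2.26×10^6 W/m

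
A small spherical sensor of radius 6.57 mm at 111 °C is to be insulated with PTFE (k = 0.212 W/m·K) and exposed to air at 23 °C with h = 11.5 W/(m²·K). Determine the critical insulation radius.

r_cr = 3.69 cm

For a sphere, r_cr = 2k_ins/h = 2·0.212/11.5 = 0.0369 m = 3.69 cm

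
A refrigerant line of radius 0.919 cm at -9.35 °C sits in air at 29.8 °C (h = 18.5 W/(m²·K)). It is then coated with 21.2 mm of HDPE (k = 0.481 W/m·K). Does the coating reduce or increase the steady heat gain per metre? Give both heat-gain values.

Critical radius for a cylinder: r_cr = k/h = 0.0260 m = 2.60 cm.
Outer radius after coating: r₂ = 0.00919 + 0.0212 = 0.03039 m.
r₁ < r_cr < r₂: heat gain rises to a maximum at r_cr then falls. Whether the coating helps depends on whether Q(r₂) has dropped back below Q(r₁).
Bare: R = 1/(2πr₁h) = 0.9361 m·K/W; Q = 39.15/0.9361 = 41.8 W/m.
Coated: R = R_cond + R_conv = 0.6788 m·K/W; Q = 39.15/0.6788 = 57.7 W/m.

increases: 41.8 → 57.7 W/m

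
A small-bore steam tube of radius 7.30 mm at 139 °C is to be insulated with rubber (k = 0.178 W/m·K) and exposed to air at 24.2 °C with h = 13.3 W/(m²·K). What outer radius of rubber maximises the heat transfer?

r_cr = 1.34 cm

For a cylinder, r_cr = k_ins/h = 0.178/13.3 = 0.0134 m = 1.34 cm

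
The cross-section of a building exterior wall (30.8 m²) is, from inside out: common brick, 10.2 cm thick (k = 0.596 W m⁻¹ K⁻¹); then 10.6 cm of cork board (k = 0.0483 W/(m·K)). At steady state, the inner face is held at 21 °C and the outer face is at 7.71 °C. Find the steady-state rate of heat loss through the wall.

Q = 173 W

Treat each layer as a resistance in series:
  R_common brick = L/(kA) = 0.102/(0.596·30.8) = 0.005557 K/W
  R_cork board = L/(kA) = 0.106/(0.0483·30.8) = 0.07125 K/W
ΣR = 0.005557 + 0.07125 = 0.07681 K/W
Q = ΔT/ΣR = (21 °C − 7.71 °C)/0.07681 = 173 W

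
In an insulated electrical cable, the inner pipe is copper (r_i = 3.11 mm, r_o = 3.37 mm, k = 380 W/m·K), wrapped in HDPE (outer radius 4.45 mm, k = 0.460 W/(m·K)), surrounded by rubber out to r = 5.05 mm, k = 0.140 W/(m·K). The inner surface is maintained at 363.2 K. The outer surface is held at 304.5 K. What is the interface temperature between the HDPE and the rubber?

Resistance network (inner→outer):
  R'_copper = ln(0.00337/0.00311)/(2πk) = 0.08029/(2π·380) = 3.363×10^-5 m·K/W
  R'_HDPE = ln(0.00445/0.00337)/(2πk) = 0.2780/(2π·0.460) = 0.09618 m·K/W
  R'_rubber = ln(0.00505/0.00445)/(2πk) = 0.1265/(2π·0.140) = 0.1438 m·K/W
ΣR = 3.363×10^-5 + 0.09618 + 0.1438 = 0.2400 m·K/W
Q' = ΔT/ΣR = (363.2 K − 304.5 K)/0.2400 = 244.6 W/m
From the inner boundary to the HDPE/rubber interface, ΣR_partial = 0.09621 m·K/W.
T_interface = T_in − Q'·ΣR_partial = 363.2 K − (244.6)(0.09621) = 339.7 K

T = 339.7 K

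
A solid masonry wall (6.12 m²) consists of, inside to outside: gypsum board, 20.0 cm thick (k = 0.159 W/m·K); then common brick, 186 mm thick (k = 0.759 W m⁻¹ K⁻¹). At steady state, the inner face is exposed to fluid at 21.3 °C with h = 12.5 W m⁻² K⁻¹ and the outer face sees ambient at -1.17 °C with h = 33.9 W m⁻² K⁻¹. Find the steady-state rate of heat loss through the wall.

Q = 85.3 W

Treat each layer as a resistance in series:
  R_conv,in = 1/(hA) = 1/(12.5·6.12) = 0.01307 K/W
  R_gypsum board = L/(kA) = 0.200/(0.159·6.12) = 0.2055 K/W
  R_common brick = L/(kA) = 0.186/(0.759·6.12) = 0.04004 K/W
  R_conv,out = 1/(hA) = 1/(33.9·6.12) = 0.004820 K/W
ΣR = 0.01307 + 0.2055 + 0.04004 + 0.004820 = 0.2634 K/W
Q = ΔT/ΣR = (21.3 °C − -1.17 °C)/0.2634 = 85.3 W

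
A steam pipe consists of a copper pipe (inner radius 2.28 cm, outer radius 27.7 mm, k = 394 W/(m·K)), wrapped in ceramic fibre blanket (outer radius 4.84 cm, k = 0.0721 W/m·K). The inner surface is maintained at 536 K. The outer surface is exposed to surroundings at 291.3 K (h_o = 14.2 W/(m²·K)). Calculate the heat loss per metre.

Q' = 167 W/m

Treat each layer as a resistance in series:
  R'_copper = ln(0.0277/0.0228)/(2πk) = 0.1947/(2π·394) = 7.864×10^-5 m·K/W
  R'_ceramic fibre blanket = ln(0.0484/0.0277)/(2πk) = 0.5581/(2π·0.0721) = 1.232 m·K/W
  R'_conv,out = 1/(2πr h) = 1/(2π·0.0484·14.2) = 0.2316 m·K/W
ΣR = 7.864×10^-5 + 1.232 + 0.2316 = 1.464 m·K/W
Q' = ΔT/ΣR = (536 K − 291.3 K)/1.464 = 167 W/m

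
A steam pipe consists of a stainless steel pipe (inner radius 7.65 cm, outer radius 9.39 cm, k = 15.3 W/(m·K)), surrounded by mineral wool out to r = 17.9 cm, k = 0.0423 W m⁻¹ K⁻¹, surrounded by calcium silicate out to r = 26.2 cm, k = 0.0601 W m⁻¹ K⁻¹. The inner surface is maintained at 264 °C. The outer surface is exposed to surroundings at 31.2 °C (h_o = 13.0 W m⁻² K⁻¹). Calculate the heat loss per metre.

Treat each layer as a resistance in series:
  R'_stainless steel = ln(0.0939/0.0765)/(2πk) = 0.2049/(2π·15.3) = 0.002132 m·K/W
  R'_mineral wool = ln(0.179/0.0939)/(2πk) = 0.6452/(2π·0.0423) = 2.427 m·K/W
  R'_calcium silicate = ln(0.262/0.179)/(2πk) = 0.3810/(2π·0.0601) = 1.009 m·K/W
  R'_conv,out = 1/(2πr h) = 1/(2π·0.262·13.0) = 0.04673 m·K/W
ΣR = 0.002132 + 2.427 + 1.009 + 0.04673 = 3.485 m·K/W
Q' = ΔT/ΣR = (264 °C − 31.2 °C)/3.485 = 66.8 W/m

Q' = 66.8 W/m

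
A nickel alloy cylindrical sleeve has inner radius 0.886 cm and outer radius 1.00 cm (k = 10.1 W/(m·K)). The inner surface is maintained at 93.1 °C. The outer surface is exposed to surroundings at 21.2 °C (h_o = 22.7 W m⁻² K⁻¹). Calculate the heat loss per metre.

Treat each layer as a resistance in series:
  R'_nickel alloy = ln(0.0100/0.00886)/(2πk) = 0.1210/(2π·10.1) = 0.001907 m·K/W
  R'_conv,out = 1/(2πr h) = 1/(2π·0.0100·22.7) = 0.7011 m·K/W
ΣR = 0.001907 + 0.7011 = 0.7030 m·K/W
Q' = ΔT/ΣR = (93.1 °C − 21.2 °C)/0.7030 = 102 W/m

Q' = 102 W/m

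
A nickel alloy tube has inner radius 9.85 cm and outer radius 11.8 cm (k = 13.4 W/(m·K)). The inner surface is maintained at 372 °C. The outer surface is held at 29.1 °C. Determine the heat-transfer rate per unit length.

Q' = 1.60×10^5 W/m

Q' = 2πk·ΔT/ln(r₂/r₁) = 2π × 13.4 × 342.9 / ln(0.118/0.0985) = 1.60×10^5 W/m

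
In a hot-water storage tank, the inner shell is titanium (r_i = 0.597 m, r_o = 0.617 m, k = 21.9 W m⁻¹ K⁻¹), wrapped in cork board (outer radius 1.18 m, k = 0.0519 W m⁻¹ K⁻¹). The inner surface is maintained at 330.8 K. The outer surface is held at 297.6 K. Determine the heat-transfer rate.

Resistance network (inner→outer):
  R_titanium = (1/0.597 − 1/0.617)/(4πk) = 0.05430/(4π·21.9) = 1.973×10^-4 K/W
  R_cork board = (1/0.617 − 1/1.18)/(4πk) = 0.7733/(4π·0.0519) = 1.186 K/W
ΣR = 1.973×10^-4 + 1.186 = 1.186 K/W
Q = ΔT/ΣR = (330.8 K − 297.6 K)/1.186 = 28.0 W

Q = 28.0 W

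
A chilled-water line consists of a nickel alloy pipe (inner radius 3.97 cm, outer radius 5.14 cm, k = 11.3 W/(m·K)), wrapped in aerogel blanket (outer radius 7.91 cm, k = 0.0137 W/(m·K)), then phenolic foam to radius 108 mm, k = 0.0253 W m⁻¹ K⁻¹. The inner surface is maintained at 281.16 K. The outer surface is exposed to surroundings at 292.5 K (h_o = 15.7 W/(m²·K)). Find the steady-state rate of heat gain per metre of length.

Q' = 1.61 W/m

Series thermal resistances, inner to outer:
  R'_nickel alloy = ln(0.0514/0.0397)/(2πk) = 0.2583/(2π·11.3) = 0.003638 m·K/W
  R'_aerogel blanket = ln(0.0791/0.0514)/(2πk) = 0.4311/(2π·0.0137) = 5.008 m·K/W
  R'_phenolic foam = ln(0.108/0.0791)/(2πk) = 0.3114/(2π·0.0253) = 1.959 m·K/W
  R'_conv,out = 1/(2πr h) = 1/(2π·0.108·15.7) = 0.09386 m·K/W
ΣR = 0.003638 + 5.008 + 1.959 + 0.09386 = 7.064 m·K/W
Q' = ΔT/ΣR = (281.16 K − 292.5 K)/7.064 = -1.61 W/m
(Negative Q' ⇒ heat flows inward; heat gain = 1.61 W/m.)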